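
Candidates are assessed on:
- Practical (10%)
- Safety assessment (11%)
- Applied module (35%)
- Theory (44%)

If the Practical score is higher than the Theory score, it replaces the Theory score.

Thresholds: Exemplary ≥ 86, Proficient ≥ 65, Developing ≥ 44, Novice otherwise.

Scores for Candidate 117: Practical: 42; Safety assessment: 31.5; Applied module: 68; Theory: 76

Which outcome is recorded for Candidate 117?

Practical (42) ≤ Theory (76), so Theory stays at 76.
Weighted total:
  Practical 42 × 0.1 = 4.2
  Safety assessment 31.5 × 0.11 = 3.465
  Applied module 68 × 0.35 = 23.8
  Theory 76 × 0.44 = 33.44
Sum = 64.905
64.905 is ≥ 44 and < 65 → Developing

Developing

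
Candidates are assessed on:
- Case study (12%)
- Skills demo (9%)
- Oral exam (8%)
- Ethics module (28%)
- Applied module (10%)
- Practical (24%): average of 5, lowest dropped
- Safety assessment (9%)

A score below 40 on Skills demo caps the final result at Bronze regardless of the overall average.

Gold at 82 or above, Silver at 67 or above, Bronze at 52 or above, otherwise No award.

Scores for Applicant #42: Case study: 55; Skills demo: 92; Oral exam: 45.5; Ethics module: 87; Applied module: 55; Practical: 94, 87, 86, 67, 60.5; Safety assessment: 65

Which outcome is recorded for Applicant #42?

Silver

Practical: drop 60.5 → average of remaining 4 = 334/4 = 83.5
Skills demo score 92 ≥ 40: minimum met.
Weighted total:
  Case study 55 × 0.12 = 6.6
  Skills demo 92 × 0.09 = 8.28
  Oral exam 45.5 × 0.08 = 3.64
  Ethics module 87 × 0.28 = 24.36
  Applied module 55 × 0.1 = 5.5
  Practical 83.5 × 0.24 = 20.04
  Safety assessment 65 × 0.09 = 5.85
Sum = 74.27
74.27 is ≥ 67 and < 82 → Silver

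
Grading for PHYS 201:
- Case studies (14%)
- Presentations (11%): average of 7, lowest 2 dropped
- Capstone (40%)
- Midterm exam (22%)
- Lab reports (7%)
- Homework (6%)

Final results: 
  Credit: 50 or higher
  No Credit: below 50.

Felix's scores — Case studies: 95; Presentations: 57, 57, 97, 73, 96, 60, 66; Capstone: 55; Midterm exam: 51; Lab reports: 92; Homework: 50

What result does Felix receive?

Credit

Presentations: drop 57, 57 → average of remaining 5 = 392/5 = 78.4
Weighted total:
  Case studies 95 × 0.14 = 13.3
  Presentations 78.4 × 0.11 = 8.624
  Capstone 55 × 0.4 = 22
  Midterm exam 51 × 0.22 = 11.22
  Lab reports 92 × 0.07 = 6.44
  Homework 50 × 0.06 = 3
Sum = 64.584
64.584 ≥ 50 → Credit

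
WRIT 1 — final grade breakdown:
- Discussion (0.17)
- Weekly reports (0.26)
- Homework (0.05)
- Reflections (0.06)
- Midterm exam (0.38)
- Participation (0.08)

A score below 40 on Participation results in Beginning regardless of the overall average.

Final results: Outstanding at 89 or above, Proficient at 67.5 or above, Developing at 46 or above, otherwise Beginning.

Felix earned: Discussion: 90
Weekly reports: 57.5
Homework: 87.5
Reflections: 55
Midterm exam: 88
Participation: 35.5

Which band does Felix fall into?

Beginning

Participation score 35.5 < 40: minimum not met.
Weighted total:
  Discussion 90 × 0.17 = 15.3
  Weekly reports 57.5 × 0.26 = 14.95
  Homework 87.5 × 0.05 = 4.375
  Reflections 55 × 0.06 = 3.3
  Midterm exam 88 × 0.38 = 33.44
  Participation 35.5 × 0.08 = 2.84
Sum = 74.205
Because the Participation minimum was not met, the result is Beginning.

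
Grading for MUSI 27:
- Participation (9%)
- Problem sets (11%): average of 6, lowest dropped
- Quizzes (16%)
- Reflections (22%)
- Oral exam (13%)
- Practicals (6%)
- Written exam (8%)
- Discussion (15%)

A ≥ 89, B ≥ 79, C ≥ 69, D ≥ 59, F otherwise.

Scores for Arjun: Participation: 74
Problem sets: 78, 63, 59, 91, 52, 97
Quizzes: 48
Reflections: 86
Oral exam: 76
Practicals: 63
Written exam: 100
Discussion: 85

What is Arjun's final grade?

C

Problem sets: drop 52 → average of remaining 5 = 388/5 = 77.6
Weighted total:
  Participation 74 × 0.09 = 6.66
  Problem sets 77.6 × 0.11 = 8.536
  Quizzes 48 × 0.16 = 7.68
  Reflections 86 × 0.22 = 18.92
  Oral exam 76 × 0.13 = 9.88
  Practicals 63 × 0.06 = 3.78
  Written exam 100 × 0.08 = 8
  Discussion 85 × 0.15 = 12.75
Sum = 76.206
76.206 is ≥ 69 and < 79 → C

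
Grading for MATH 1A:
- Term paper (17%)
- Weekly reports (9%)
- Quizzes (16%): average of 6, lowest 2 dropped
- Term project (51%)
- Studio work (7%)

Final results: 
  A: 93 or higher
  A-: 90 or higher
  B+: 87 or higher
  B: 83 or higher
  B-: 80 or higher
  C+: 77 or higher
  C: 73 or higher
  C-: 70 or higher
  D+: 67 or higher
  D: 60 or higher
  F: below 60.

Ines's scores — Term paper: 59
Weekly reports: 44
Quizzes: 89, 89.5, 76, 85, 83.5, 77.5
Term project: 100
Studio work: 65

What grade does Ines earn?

B

Quizzes: drop 76, 77.5 → average of remaining 4 = 347/4 = 86.75
Weighted total:
  Term paper 59 × 0.17 = 10.03
  Weekly reports 44 × 0.09 = 3.96
  Quizzes 86.75 × 0.16 = 13.88
  Term project 100 × 0.51 = 51
  Studio work 65 × 0.07 = 4.55
Sum = 83.42
83.42 is ≥ 83 and < 87 → B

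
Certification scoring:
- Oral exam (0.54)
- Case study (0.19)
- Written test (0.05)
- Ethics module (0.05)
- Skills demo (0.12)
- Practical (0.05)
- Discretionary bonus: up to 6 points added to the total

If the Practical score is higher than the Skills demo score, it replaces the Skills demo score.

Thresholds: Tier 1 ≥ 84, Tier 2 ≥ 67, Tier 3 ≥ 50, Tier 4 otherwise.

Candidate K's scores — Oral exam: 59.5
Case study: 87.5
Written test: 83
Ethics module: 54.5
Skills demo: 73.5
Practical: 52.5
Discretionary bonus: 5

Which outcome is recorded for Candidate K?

Tier 2

Practical (52.5) ≤ Skills demo (73.5), so Skills demo stays at 73.5.
Weighted total:
  Oral exam 59.5 × 0.54 = 32.13
  Case study 87.5 × 0.19 = 16.625
  Written test 83 × 0.05 = 4.15
  Ethics module 54.5 × 0.05 = 2.725
  Skills demo 73.5 × 0.12 = 8.82
  Practical 52.5 × 0.05 = 2.625
Sum = 67.075
Discretionary bonus: 67.075 + 5 = 72.075
72.075 is ≥ 67 and < 84 → Tier 2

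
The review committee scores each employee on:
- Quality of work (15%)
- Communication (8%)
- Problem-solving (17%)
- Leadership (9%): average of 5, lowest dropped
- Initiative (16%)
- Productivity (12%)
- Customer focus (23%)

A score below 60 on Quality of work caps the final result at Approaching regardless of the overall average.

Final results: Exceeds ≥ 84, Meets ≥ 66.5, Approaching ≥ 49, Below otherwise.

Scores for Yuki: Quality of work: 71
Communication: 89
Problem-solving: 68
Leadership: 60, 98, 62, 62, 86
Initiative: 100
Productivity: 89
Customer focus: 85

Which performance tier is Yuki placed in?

Meets

Leadership: drop 60 → average of remaining 4 = 308/4 = 77
Quality of work score 71 ≥ 60: minimum met.
Weighted total:
  Quality of work 71 × 0.15 = 10.65
  Communication 89 × 0.08 = 7.12
  Problem-solving 68 × 0.17 = 11.56
  Leadership 77 × 0.09 = 6.93
  Initiative 100 × 0.16 = 16
  Productivity 89 × 0.12 = 10.68
  Customer focus 85 × 0.23 = 19.55
Sum = 82.49
82.49 is ≥ 66.5 and < 84 → Meets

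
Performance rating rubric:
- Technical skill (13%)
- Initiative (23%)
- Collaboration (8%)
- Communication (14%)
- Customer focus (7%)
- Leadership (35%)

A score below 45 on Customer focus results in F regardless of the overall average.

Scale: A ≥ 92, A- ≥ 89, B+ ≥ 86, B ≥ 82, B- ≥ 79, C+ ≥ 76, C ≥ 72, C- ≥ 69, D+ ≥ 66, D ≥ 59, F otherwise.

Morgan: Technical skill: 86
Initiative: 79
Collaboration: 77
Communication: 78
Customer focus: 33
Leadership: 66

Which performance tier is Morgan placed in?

Customer focus score 33 < 45: minimum not met.
Weighted total:
  Technical skill 86 × 0.13 = 11.18
  Initiative 79 × 0.23 = 18.17
  Collaboration 77 × 0.08 = 6.16
  Communication 78 × 0.14 = 10.92
  Customer focus 33 × 0.07 = 2.31
  Leadership 66 × 0.35 = 23.1
Sum = 71.84
Because the Customer focus minimum was not met, the result is F.

F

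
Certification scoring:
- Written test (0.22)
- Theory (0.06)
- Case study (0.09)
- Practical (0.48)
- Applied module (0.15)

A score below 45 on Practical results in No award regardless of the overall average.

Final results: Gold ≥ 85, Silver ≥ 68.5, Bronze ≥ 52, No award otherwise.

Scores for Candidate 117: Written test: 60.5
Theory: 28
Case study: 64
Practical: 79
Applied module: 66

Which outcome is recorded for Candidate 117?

Practical score 79 ≥ 45: minimum met.
Weighted total:
  Written test 60.5 × 0.22 = 13.31
  Theory 28 × 0.06 = 1.68
  Case study 64 × 0.09 = 5.76
  Practical 79 × 0.48 = 37.92
  Applied module 66 × 0.15 = 9.9
Sum = 68.57
68.57 is ≥ 68.5 and < 85 → Silver

Silver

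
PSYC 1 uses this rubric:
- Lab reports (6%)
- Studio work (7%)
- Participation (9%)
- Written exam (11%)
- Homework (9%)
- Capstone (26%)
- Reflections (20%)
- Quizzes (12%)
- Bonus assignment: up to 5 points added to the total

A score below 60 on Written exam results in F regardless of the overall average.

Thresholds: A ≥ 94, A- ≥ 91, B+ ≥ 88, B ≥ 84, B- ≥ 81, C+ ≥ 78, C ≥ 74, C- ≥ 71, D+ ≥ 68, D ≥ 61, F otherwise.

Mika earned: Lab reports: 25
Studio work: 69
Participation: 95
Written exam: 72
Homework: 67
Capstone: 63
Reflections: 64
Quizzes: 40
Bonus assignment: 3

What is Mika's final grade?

Written exam score 72 ≥ 60: minimum met.
Weighted total:
  Lab reports 25 × 0.06 = 1.5
  Studio work 69 × 0.07 = 4.83
  Participation 95 × 0.09 = 8.55
  Written exam 72 × 0.11 = 7.92
  Homework 67 × 0.09 = 6.03
  Capstone 63 × 0.26 = 16.38
  Reflections 64 × 0.2 = 12.8
  Quizzes 40 × 0.12 = 4.8
Sum = 62.81
Bonus assignment: 62.81 + 3 = 65.81
65.81 is ≥ 61 and < 68 → D

D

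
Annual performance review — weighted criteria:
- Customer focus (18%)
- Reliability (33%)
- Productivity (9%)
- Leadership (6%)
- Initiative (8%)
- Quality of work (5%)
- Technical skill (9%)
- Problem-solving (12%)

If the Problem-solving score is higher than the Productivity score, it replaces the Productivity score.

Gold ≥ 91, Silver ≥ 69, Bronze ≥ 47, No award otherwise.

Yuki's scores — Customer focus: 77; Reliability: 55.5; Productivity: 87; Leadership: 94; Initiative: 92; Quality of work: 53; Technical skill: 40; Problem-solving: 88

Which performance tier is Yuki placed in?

Silver

Problem-solving (88) > Productivity (87), so Productivity counts as 88.
Weighted total:
  Customer focus 77 × 0.18 = 13.86
  Reliability 55.5 × 0.33 = 18.315
  Productivity 88 × 0.09 = 7.92
  Leadership 94 × 0.06 = 5.64
  Initiative 92 × 0.08 = 7.36
  Quality of work 53 × 0.05 = 2.65
  Technical skill 40 × 0.09 = 3.6
  Problem-solving 88 × 0.12 = 10.56
Sum = 69.905
69.905 is ≥ 69 and < 91 → Silver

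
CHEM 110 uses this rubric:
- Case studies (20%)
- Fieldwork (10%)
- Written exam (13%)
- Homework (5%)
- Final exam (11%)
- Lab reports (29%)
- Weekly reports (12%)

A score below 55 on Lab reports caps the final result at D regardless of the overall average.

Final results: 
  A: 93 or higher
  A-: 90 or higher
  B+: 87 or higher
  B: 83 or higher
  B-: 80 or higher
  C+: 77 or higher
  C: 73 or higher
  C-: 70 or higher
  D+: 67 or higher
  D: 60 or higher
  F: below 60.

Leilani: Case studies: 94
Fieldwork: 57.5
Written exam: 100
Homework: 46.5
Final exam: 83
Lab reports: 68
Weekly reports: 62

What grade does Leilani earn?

Lab reports score 68 ≥ 55: minimum met.
Weighted total:
  Case studies 94 × 0.2 = 18.8
  Fieldwork 57.5 × 0.1 = 5.75
  Written exam 100 × 0.13 = 13
  Homework 46.5 × 0.05 = 2.325
  Final exam 83 × 0.11 = 9.13
  Lab reports 68 × 0.29 = 19.72
  Weekly reports 62 × 0.12 = 7.44
Sum = 76.165
76.165 is ≥ 73 and < 77 → C

C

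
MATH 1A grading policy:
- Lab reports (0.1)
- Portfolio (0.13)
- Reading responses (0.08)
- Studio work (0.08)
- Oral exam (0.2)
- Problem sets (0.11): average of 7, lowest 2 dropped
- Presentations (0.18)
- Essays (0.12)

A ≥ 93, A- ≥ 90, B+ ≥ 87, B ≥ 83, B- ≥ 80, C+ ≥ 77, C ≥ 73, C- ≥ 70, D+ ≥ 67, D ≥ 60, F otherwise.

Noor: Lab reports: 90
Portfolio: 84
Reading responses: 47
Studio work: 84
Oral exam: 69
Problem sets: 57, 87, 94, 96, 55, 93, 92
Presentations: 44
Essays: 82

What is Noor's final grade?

Problem sets: drop 55, 57 → average of remaining 5 = 462/5 = 92.4
Weighted total:
  Lab reports 90 × 0.1 = 9
  Portfolio 84 × 0.13 = 10.92
  Reading responses 47 × 0.08 = 3.76
  Studio work 84 × 0.08 = 6.72
  Oral exam 69 × 0.2 = 13.8
  Problem sets 92.4 × 0.11 = 10.164
  Presentations 44 × 0.18 = 7.92
  Essays 82 × 0.12 = 9.84
Sum = 72.124
72.124 is ≥ 70 and < 73 → C-

C-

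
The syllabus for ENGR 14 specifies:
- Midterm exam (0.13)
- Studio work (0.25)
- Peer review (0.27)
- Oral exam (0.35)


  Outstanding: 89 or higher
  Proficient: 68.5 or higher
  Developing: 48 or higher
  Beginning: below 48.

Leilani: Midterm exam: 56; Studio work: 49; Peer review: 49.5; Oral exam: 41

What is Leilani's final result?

Beginning

Weighted total:
  Midterm exam 56 × 0.13 = 7.28
  Studio work 49 × 0.25 = 12.25
  Peer review 49.5 × 0.27 = 13.365
  Oral exam 41 × 0.35 = 14.35
Sum = 47.245
47.245 < 48 → Beginning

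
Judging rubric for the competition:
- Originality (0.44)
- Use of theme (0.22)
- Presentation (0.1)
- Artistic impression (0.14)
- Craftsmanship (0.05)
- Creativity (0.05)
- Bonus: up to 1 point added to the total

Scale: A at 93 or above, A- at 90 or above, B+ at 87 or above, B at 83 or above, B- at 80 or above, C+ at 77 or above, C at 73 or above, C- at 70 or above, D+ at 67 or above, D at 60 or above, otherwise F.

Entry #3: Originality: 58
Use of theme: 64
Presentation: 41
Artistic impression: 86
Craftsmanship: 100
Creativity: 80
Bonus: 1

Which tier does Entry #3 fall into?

D

Weighted total:
  Originality 58 × 0.44 = 25.52
  Use of theme 64 × 0.22 = 14.08
  Presentation 41 × 0.1 = 4.1
  Artistic impression 86 × 0.14 = 12.04
  Craftsmanship 100 × 0.05 = 5
  Creativity 80 × 0.05 = 4
Sum = 64.74
Bonus: 64.74 + 1 = 65.74
65.74 is ≥ 60 and < 67 → D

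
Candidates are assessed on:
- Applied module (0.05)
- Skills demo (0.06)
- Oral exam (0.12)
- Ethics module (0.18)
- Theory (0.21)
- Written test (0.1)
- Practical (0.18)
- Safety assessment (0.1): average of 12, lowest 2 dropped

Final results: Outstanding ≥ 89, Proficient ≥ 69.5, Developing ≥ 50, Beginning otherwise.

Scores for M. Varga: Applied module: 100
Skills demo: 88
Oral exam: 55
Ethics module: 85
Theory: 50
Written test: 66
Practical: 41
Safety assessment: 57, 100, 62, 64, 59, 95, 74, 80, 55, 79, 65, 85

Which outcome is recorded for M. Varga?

Safety assessment: drop 55, 57 → average of remaining 10 = 763/10 = 76.3
Weighted total:
  Applied module 100 × 0.05 = 5
  Skills demo 88 × 0.06 = 5.28
  Oral exam 55 × 0.12 = 6.6
  Ethics module 85 × 0.18 = 15.3
  Theory 50 × 0.21 = 10.5
  Written test 66 × 0.1 = 6.6
  Practical 41 × 0.18 = 7.38
  Safety assessment 76.3 × 0.1 = 7.63
Sum = 64.29
64.29 is ≥ 50 and < 69.5 → Developing

Developing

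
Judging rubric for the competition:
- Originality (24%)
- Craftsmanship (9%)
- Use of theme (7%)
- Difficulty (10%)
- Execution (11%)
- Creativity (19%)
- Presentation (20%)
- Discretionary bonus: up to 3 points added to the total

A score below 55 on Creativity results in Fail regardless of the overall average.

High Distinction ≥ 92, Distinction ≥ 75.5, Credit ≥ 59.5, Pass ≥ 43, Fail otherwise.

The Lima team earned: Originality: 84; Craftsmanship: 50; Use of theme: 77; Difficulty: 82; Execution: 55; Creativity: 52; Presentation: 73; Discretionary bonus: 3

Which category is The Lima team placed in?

Creativity score 52 < 55: minimum not met.
Weighted total:
  Originality 84 × 0.24 = 20.16
  Craftsmanship 50 × 0.09 = 4.5
  Use of theme 77 × 0.07 = 5.39
  Difficulty 82 × 0.1 = 8.2
  Execution 55 × 0.11 = 6.05
  Creativity 52 × 0.19 = 9.88
  Presentation 73 × 0.2 = 14.6
Sum = 68.78
Discretionary bonus: 68.78 + 3 = 71.78
Because the Creativity minimum was not met, the result is Fail.

Fail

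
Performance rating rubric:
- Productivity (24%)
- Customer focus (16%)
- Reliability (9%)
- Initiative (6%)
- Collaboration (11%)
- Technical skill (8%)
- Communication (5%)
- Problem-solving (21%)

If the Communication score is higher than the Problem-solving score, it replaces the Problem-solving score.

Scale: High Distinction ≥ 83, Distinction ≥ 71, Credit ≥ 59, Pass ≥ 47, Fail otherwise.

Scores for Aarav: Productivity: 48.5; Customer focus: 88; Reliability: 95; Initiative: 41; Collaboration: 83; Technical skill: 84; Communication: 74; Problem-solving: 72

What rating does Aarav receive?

Distinction

Communication (74) > Problem-solving (72), so Problem-solving counts as 74.
Weighted total:
  Productivity 48.5 × 0.24 = 11.64
  Customer focus 88 × 0.16 = 14.08
  Reliability 95 × 0.09 = 8.55
  Initiative 41 × 0.06 = 2.46
  Collaboration 83 × 0.11 = 9.13
  Technical skill 84 × 0.08 = 6.72
  Communication 74 × 0.05 = 3.7
  Problem-solving 74 × 0.21 = 15.54
Sum = 71.82
71.82 is ≥ 71 and < 83 → Distinction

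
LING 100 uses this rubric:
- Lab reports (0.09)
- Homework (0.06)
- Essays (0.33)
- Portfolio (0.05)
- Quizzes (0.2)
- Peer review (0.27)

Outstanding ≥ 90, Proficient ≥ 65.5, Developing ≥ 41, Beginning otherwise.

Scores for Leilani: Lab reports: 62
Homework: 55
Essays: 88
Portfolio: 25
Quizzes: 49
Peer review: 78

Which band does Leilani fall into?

Proficient

Weighted total:
  Lab reports 62 × 0.09 = 5.58
  Homework 55 × 0.06 = 3.3
  Essays 88 × 0.33 = 29.04
  Portfolio 25 × 0.05 = 1.25
  Quizzes 49 × 0.2 = 9.8
  Peer review 78 × 0.27 = 21.06
Sum = 70.03
70.03 is ≥ 65.5 and < 90 → Proficient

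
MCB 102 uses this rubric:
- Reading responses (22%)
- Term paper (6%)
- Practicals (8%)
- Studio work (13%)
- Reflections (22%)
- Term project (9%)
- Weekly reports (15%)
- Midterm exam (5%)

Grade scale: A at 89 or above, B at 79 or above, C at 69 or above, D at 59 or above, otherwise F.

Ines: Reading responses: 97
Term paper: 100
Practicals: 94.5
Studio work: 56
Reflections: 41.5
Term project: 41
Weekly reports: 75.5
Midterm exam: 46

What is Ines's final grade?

D

Weighted total:
  Reading responses 97 × 0.22 = 21.34
  Term paper 100 × 0.06 = 6
  Practicals 94.5 × 0.08 = 7.56
  Studio work 56 × 0.13 = 7.28
  Reflections 41.5 × 0.22 = 9.13
  Term project 41 × 0.09 = 3.69
  Weekly reports 75.5 × 0.15 = 11.325
  Midterm exam 46 × 0.05 = 2.3
Sum = 68.625
68.625 is ≥ 59 and < 69 → D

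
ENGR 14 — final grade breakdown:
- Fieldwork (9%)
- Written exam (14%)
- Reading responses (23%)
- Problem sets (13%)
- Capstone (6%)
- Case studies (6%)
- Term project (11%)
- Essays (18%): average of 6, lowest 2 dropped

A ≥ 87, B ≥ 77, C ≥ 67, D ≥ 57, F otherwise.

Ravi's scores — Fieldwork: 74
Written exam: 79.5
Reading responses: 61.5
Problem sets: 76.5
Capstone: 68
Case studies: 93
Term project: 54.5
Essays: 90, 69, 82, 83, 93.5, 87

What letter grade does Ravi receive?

C

Essays: drop 69, 82 → average of remaining 4 = 353.5/4 = 88.375
Weighted total:
  Fieldwork 74 × 0.09 = 6.66
  Written exam 79.5 × 0.14 = 11.13
  Reading responses 61.5 × 0.23 = 14.145
  Problem sets 76.5 × 0.13 = 9.945
  Capstone 68 × 0.06 = 4.08
  Case studies 93 × 0.06 = 5.58
  Term project 54.5 × 0.11 = 5.995
  Essays 88.375 × 0.18 = 15.9075
Sum = 73.4425
73.4425 is ≥ 67 and < 77 → C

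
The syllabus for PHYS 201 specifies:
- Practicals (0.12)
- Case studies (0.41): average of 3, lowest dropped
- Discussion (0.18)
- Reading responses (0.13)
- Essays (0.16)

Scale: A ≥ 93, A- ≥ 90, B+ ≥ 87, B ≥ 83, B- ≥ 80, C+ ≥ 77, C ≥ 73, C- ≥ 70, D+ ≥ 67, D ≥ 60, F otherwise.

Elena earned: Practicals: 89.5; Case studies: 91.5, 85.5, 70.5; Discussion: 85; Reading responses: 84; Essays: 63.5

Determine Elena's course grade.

B

Case studies: drop 70.5 → average of remaining 2 = 177/2 = 88.5
Weighted total:
  Practicals 89.5 × 0.12 = 10.74
  Case studies 88.5 × 0.41 = 36.285
  Discussion 85 × 0.18 = 15.3
  Reading responses 84 × 0.13 = 10.92
  Essays 63.5 × 0.16 = 10.16
Sum = 83.405
83.405 is ≥ 83 and < 87 → B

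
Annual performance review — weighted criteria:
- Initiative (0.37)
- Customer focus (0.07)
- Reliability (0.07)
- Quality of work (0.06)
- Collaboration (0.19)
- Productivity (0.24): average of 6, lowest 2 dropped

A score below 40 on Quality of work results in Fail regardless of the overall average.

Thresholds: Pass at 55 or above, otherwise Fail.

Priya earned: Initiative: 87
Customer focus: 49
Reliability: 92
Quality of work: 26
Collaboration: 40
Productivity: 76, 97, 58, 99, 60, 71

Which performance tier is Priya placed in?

Productivity: drop 58, 60 → average of remaining 4 = 343/4 = 85.75
Quality of work score 26 < 40: minimum not met.
Weighted total:
  Initiative 87 × 0.37 = 32.19
  Customer focus 49 × 0.07 = 3.43
  Reliability 92 × 0.07 = 6.44
  Quality of work 26 × 0.06 = 1.56
  Collaboration 40 × 0.19 = 7.6
  Productivity 85.75 × 0.24 = 20.58
Sum = 71.8
Because the Quality of work minimum was not met, the result is Fail.

Fail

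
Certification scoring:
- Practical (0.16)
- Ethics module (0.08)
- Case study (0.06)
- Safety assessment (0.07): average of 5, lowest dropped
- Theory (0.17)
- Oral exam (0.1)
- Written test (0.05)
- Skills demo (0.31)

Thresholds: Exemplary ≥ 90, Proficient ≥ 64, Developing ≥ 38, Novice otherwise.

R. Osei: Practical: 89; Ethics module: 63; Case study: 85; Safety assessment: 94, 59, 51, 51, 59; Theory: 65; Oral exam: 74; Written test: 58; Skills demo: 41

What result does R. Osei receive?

Developing

Safety assessment: drop 51 → average of remaining 4 = 263/4 = 65.75
Weighted total:
  Practical 89 × 0.16 = 14.24
  Ethics module 63 × 0.08 = 5.04
  Case study 85 × 0.06 = 5.1
  Safety assessment 65.75 × 0.07 = 4.6025
  Theory 65 × 0.17 = 11.05
  Oral exam 74 × 0.1 = 7.4
  Written test 58 × 0.05 = 2.9
  Skills demo 41 × 0.31 = 12.71
Sum = 63.0425
63.0425 is ≥ 38 and < 64 → Developing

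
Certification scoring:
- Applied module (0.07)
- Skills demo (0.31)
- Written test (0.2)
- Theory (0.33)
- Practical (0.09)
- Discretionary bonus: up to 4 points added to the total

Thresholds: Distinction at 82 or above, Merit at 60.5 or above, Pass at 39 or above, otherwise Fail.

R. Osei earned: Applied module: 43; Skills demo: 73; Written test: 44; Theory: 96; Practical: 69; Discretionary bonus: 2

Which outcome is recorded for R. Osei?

Weighted total:
  Applied module 43 × 0.07 = 3.01
  Skills demo 73 × 0.31 = 22.63
  Written test 44 × 0.2 = 8.8
  Theory 96 × 0.33 = 31.68
  Practical 69 × 0.09 = 6.21
Sum = 72.33
Discretionary bonus: 72.33 + 2 = 74.33
74.33 is ≥ 60.5 and < 82 → Merit

Merit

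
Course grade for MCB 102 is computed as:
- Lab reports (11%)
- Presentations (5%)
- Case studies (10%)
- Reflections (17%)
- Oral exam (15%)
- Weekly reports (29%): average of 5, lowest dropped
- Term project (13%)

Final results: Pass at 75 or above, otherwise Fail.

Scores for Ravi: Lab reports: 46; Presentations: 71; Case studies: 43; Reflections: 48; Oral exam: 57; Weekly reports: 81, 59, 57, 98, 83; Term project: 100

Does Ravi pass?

Weekly reports: drop 57 → average of remaining 4 = 321/4 = 80.25
Weighted total:
  Lab reports 46 × 0.11 = 5.06
  Presentations 71 × 0.05 = 3.55
  Case studies 43 × 0.1 = 4.3
  Reflections 48 × 0.17 = 8.16
  Oral exam 57 × 0.15 = 8.55
  Weekly reports 80.25 × 0.29 = 23.2725
  Term project 100 × 0.13 = 13
Sum = 65.8925
65.8925 < 75 → Fail

Fail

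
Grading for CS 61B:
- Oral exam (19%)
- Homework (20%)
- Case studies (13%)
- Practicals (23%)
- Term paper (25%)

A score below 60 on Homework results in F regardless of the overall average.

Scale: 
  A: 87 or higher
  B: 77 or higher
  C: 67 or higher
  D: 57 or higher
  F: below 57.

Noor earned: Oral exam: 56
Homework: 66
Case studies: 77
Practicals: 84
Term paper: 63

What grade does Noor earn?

C

Homework score 66 ≥ 60: minimum met.
Weighted total:
  Oral exam 56 × 0.19 = 10.64
  Homework 66 × 0.2 = 13.2
  Case studies 77 × 0.13 = 10.01
  Practicals 84 × 0.23 = 19.32
  Term paper 63 × 0.25 = 15.75
Sum = 68.92
68.92 is ≥ 67 and < 77 → C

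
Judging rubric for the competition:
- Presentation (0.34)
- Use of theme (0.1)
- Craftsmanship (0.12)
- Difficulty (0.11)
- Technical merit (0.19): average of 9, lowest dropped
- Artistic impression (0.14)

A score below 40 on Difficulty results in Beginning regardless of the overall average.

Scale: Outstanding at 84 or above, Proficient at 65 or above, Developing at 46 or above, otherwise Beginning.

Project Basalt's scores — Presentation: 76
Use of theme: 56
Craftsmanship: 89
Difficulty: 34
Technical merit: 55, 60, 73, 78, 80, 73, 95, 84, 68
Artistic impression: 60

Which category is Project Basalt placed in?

Technical merit: drop 55 → average of remaining 8 = 611/8 = 76.375
Difficulty score 34 < 40: minimum not met.
Weighted total:
  Presentation 76 × 0.34 = 25.84
  Use of theme 56 × 0.1 = 5.6
  Craftsmanship 89 × 0.12 = 10.68
  Difficulty 34 × 0.11 = 3.74
  Technical merit 76.375 × 0.19 = 14.51125
  Artistic impression 60 × 0.14 = 8.4
Sum = 68.77125
Because the Difficulty minimum was not met, the result is Beginning.

Beginning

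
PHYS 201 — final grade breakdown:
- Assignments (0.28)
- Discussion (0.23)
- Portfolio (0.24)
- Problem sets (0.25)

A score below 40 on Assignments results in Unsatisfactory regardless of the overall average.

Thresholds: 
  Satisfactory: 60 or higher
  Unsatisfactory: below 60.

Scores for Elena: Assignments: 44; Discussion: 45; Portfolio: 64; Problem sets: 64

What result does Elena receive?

Assignments score 44 ≥ 40: minimum met.
Weighted total:
  Assignments 44 × 0.28 = 12.32
  Discussion 45 × 0.23 = 10.35
  Portfolio 64 × 0.24 = 15.36
  Problem sets 64 × 0.25 = 16
Sum = 54.03
54.03 < 60 → Unsatisfactory

Unsatisfactory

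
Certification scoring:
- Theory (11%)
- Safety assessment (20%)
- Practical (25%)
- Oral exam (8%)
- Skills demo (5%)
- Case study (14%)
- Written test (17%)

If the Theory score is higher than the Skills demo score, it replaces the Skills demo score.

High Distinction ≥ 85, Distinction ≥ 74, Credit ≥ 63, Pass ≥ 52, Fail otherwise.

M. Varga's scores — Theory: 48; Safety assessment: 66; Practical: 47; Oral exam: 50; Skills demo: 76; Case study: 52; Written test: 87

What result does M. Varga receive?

Theory (48) ≤ Skills demo (76), so Skills demo stays at 76.
Weighted total:
  Theory 48 × 0.11 = 5.28
  Safety assessment 66 × 0.2 = 13.2
  Practical 47 × 0.25 = 11.75
  Oral exam 50 × 0.08 = 4
  Skills demo 76 × 0.05 = 3.8
  Case study 52 × 0.14 = 7.28
  Written test 87 × 0.17 = 14.79
Sum = 60.1
60.1 is ≥ 52 and < 63 → Pass

Pass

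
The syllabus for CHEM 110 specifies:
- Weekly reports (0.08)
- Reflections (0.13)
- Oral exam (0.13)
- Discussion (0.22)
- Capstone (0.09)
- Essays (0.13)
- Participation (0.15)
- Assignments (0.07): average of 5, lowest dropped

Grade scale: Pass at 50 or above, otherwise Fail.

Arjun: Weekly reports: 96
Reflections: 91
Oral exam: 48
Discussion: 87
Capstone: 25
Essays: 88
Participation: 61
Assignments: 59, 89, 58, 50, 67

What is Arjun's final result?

Pass

Assignments: drop 50 → average of remaining 4 = 273/4 = 68.25
Weighted total:
  Weekly reports 96 × 0.08 = 7.68
  Reflections 91 × 0.13 = 11.83
  Oral exam 48 × 0.13 = 6.24
  Discussion 87 × 0.22 = 19.14
  Capstone 25 × 0.09 = 2.25
  Essays 88 × 0.13 = 11.44
  Participation 61 × 0.15 = 9.15
  Assignments 68.25 × 0.07 = 4.7775
Sum = 72.5075
72.5075 ≥ 50 → Pass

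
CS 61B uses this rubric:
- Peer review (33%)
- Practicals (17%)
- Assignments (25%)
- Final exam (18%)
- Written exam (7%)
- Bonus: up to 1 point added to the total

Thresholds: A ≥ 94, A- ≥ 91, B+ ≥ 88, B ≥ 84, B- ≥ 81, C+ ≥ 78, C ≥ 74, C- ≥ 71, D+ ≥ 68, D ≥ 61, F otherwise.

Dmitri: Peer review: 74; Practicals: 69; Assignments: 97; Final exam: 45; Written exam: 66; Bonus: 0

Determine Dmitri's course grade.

C-

Weighted total:
  Peer review 74 × 0.33 = 24.42
  Practicals 69 × 0.17 = 11.73
  Assignments 97 × 0.25 = 24.25
  Final exam 45 × 0.18 = 8.1
  Written exam 66 × 0.07 = 4.62
Sum = 73.12
Bonus: 73.12 + 0 = 73.12
73.12 is ≥ 71 and < 74 → C-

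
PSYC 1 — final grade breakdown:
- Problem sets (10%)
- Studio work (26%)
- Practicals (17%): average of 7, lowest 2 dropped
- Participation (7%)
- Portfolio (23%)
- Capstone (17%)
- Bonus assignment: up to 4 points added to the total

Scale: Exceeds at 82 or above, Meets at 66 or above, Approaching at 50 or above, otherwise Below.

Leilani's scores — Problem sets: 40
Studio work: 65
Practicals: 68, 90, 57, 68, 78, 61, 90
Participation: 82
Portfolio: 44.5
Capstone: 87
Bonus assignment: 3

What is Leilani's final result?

Practicals: drop 57, 61 → average of remaining 5 = 394/5 = 78.8
Weighted total:
  Problem sets 40 × 0.1 = 4
  Studio work 65 × 0.26 = 16.9
  Practicals 78.8 × 0.17 = 13.396
  Participation 82 × 0.07 = 5.74
  Portfolio 44.5 × 0.23 = 10.235
  Capstone 87 × 0.17 = 14.79
Sum = 65.061
Bonus assignment: 65.061 + 3 = 68.061
68.061 is ≥ 66 and < 82 → Meets

Meets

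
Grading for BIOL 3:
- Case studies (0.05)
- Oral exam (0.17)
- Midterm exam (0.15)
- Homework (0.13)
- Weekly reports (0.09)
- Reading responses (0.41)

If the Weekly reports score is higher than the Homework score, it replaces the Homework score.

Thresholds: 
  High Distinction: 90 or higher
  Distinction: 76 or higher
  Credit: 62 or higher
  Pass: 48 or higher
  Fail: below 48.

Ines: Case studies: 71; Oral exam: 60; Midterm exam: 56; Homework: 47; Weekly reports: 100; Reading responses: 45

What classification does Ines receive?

Weekly reports (100) > Homework (47), so Homework counts as 100.
Weighted total:
  Case studies 71 × 0.05 = 3.55
  Oral exam 60 × 0.17 = 10.2
  Midterm exam 56 × 0.15 = 8.4
  Homework 100 × 0.13 = 13
  Weekly reports 100 × 0.09 = 9
  Reading responses 45 × 0.41 = 18.45
Sum = 62.6
62.6 is ≥ 62 and < 76 → Credit

Credit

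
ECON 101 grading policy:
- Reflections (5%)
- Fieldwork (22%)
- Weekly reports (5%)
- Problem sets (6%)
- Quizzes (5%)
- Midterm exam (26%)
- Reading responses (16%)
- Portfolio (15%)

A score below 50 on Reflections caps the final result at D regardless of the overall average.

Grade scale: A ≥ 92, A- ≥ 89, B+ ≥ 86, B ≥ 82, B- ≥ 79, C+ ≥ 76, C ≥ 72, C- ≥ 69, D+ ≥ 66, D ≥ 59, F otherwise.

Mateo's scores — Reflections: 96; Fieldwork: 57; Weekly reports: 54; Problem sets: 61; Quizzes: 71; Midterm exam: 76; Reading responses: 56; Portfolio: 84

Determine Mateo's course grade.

Reflections score 96 ≥ 50: minimum met.
Weighted total:
  Reflections 96 × 0.05 = 4.8
  Fieldwork 57 × 0.22 = 12.54
  Weekly reports 54 × 0.05 = 2.7
  Problem sets 61 × 0.06 = 3.66
  Quizzes 71 × 0.05 = 3.55
  Midterm exam 76 × 0.26 = 19.76
  Reading responses 56 × 0.16 = 8.96
  Portfolio 84 × 0.15 = 12.6
Sum = 68.57
68.57 is ≥ 66 and < 69 → D+

D+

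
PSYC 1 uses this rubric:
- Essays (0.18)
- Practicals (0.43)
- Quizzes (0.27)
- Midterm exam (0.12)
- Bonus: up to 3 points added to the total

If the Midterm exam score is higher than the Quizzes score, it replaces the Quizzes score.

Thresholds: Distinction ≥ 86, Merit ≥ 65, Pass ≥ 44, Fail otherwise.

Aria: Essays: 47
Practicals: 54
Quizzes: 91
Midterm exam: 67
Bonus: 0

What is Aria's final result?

Midterm exam (67) ≤ Quizzes (91), so Quizzes stays at 91.
Weighted total:
  Essays 47 × 0.18 = 8.46
  Practicals 54 × 0.43 = 23.22
  Quizzes 91 × 0.27 = 24.57
  Midterm exam 67 × 0.12 = 8.04
Sum = 64.29
Bonus: 64.29 + 0 = 64.29
64.29 is ≥ 44 and < 65 → Pass

Pass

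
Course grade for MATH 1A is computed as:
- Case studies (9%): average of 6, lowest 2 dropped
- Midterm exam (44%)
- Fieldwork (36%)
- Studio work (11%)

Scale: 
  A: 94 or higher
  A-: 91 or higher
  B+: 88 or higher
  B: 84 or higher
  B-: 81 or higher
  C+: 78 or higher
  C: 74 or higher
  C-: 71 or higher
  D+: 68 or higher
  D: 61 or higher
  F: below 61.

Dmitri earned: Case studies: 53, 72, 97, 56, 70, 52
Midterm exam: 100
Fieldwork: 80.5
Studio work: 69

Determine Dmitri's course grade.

B

Case studies: drop 52, 53 → average of remaining 4 = 295/4 = 73.75
Weighted total:
  Case studies 73.75 × 0.09 = 6.6375
  Midterm exam 100 × 0.44 = 44
  Fieldwork 80.5 × 0.36 = 28.98
  Studio work 69 × 0.11 = 7.59
Sum = 87.2075
87.2075 is ≥ 84 and < 88 → B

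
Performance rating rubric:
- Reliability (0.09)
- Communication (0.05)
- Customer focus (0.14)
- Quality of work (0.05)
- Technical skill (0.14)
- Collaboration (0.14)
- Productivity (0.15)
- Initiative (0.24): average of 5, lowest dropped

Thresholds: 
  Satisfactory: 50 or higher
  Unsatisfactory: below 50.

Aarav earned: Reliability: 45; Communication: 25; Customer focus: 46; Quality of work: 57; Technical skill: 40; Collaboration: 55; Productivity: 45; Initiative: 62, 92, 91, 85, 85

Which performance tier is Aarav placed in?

Initiative: drop 62 → average of remaining 4 = 353/4 = 88.25
Weighted total:
  Reliability 45 × 0.09 = 4.05
  Communication 25 × 0.05 = 1.25
  Customer focus 46 × 0.14 = 6.44
  Quality of work 57 × 0.05 = 2.85
  Technical skill 40 × 0.14 = 5.6
  Collaboration 55 × 0.14 = 7.7
  Productivity 45 × 0.15 = 6.75
  Initiative 88.25 × 0.24 = 21.18
Sum = 55.82
55.82 ≥ 50 → Satisfactory

Satisfactory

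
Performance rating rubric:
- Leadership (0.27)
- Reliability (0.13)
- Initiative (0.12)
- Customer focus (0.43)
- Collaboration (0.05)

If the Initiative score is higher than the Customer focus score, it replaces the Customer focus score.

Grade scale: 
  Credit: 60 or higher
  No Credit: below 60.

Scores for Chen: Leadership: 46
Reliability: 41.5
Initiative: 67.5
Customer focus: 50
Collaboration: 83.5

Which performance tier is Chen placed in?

No Credit

Initiative (67.5) > Customer focus (50), so Customer focus counts as 67.5.
Weighted total:
  Leadership 46 × 0.27 = 12.42
  Reliability 41.5 × 0.13 = 5.395
  Initiative 67.5 × 0.12 = 8.1
  Customer focus 67.5 × 0.43 = 29.025
  Collaboration 83.5 × 0.05 = 4.175
Sum = 59.115
59.115 < 60 → No Credit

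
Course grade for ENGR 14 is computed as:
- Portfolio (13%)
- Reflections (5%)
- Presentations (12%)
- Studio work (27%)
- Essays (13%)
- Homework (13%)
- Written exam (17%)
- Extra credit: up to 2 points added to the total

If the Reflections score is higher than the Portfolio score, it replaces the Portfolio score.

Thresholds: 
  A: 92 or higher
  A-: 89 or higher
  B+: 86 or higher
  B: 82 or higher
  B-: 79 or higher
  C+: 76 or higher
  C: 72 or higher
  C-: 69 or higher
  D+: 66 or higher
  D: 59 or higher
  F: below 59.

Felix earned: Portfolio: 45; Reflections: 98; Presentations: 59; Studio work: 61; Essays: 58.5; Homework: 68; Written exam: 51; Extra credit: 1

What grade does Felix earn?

Reflections (98) > Portfolio (45), so Portfolio counts as 98.
Weighted total:
  Portfolio 98 × 0.13 = 12.74
  Reflections 98 × 0.05 = 4.9
  Presentations 59 × 0.12 = 7.08
  Studio work 61 × 0.27 = 16.47
  Essays 58.5 × 0.13 = 7.605
  Homework 68 × 0.13 = 8.84
  Written exam 51 × 0.17 = 8.67
Sum = 66.305
Extra credit: 66.305 + 1 = 67.305
67.305 is ≥ 66 and < 69 → D+

D+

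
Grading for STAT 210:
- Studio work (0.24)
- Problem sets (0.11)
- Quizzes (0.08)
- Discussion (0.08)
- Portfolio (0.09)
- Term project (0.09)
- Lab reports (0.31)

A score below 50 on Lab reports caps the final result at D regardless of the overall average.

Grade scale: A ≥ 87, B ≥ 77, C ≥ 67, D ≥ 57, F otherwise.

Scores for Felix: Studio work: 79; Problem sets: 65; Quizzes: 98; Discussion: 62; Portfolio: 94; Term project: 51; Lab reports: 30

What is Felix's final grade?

D

Lab reports score 30 < 50: minimum not met.
Weighted total:
  Studio work 79 × 0.24 = 18.96
  Problem sets 65 × 0.11 = 7.15
  Quizzes 98 × 0.08 = 7.84
  Discussion 62 × 0.08 = 4.96
  Portfolio 94 × 0.09 = 8.46
  Term project 51 × 0.09 = 4.59
  Lab reports 30 × 0.31 = 9.3
Sum = 61.26
61.26 would be D; cap at D applies → D.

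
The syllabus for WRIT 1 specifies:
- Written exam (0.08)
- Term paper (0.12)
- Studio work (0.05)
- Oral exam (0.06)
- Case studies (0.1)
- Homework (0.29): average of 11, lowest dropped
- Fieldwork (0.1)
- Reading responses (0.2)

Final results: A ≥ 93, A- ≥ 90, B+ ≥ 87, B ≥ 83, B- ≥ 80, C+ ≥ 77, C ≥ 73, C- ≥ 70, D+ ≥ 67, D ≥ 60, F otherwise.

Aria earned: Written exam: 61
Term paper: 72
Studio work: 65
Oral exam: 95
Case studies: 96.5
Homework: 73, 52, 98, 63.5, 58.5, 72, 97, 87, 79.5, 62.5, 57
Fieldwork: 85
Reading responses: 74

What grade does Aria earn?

Homework: drop 52 → average of remaining 10 = 748/10 = 74.8
Weighted total:
  Written exam 61 × 0.08 = 4.88
  Term paper 72 × 0.12 = 8.64
  Studio work 65 × 0.05 = 3.25
  Oral exam 95 × 0.06 = 5.7
  Case studies 96.5 × 0.1 = 9.65
  Homework 74.8 × 0.29 = 21.692
  Fieldwork 85 × 0.1 = 8.5
  Reading responses 74 × 0.2 = 14.8
Sum = 77.112
77.112 is ≥ 77 and < 80 → C+

C+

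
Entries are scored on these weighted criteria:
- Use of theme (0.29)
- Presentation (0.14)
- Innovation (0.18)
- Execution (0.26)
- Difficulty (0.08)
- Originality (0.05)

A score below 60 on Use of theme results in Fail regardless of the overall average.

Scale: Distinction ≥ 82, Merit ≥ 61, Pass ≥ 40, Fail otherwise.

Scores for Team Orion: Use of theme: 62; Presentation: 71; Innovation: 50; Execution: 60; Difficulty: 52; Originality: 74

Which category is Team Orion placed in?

Use of theme score 62 ≥ 60: minimum met.
Weighted total:
  Use of theme 62 × 0.29 = 17.98
  Presentation 71 × 0.14 = 9.94
  Innovation 50 × 0.18 = 9
  Execution 60 × 0.26 = 15.6
  Difficulty 52 × 0.08 = 4.16
  Originality 74 × 0.05 = 3.7
Sum = 60.38
60.38 is ≥ 40 and < 61 → Pass

Pass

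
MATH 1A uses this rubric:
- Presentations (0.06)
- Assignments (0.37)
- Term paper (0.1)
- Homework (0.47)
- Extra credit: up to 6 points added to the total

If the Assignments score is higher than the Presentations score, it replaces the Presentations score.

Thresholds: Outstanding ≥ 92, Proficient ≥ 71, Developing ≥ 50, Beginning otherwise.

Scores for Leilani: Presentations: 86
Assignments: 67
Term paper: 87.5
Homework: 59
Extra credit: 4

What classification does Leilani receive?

Developing

Assignments (67) ≤ Presentations (86), so Presentations stays at 86.
Weighted total:
  Presentations 86 × 0.06 = 5.16
  Assignments 67 × 0.37 = 24.79
  Term paper 87.5 × 0.1 = 8.75
  Homework 59 × 0.47 = 27.73
Sum = 66.43
Extra credit: 66.43 + 4 = 70.43
70.43 is ≥ 50 and < 71 → Developing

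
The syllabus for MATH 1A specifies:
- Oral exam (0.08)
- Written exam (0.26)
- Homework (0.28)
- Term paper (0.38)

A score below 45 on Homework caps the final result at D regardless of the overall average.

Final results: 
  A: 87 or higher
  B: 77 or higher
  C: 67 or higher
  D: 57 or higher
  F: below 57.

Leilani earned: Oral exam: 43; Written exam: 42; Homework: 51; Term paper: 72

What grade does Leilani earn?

F

Homework score 51 ≥ 45: minimum met.
Weighted total:
  Oral exam 43 × 0.08 = 3.44
  Written exam 42 × 0.26 = 10.92
  Homework 51 × 0.28 = 14.28
  Term paper 72 × 0.38 = 27.36
Sum = 56
56 < 57 → F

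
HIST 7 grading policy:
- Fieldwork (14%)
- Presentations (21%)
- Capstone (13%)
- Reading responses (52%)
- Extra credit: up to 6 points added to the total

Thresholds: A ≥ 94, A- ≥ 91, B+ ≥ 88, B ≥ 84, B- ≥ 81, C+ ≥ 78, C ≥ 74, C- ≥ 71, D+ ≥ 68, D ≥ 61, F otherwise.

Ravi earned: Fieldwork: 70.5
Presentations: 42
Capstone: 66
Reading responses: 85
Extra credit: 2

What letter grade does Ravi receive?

C-

Weighted total:
  Fieldwork 70.5 × 0.14 = 9.87
  Presentations 42 × 0.21 = 8.82
  Capstone 66 × 0.13 = 8.58
  Reading responses 85 × 0.52 = 44.2
Sum = 71.47
Extra credit: 71.47 + 2 = 73.47
73.47 is ≥ 71 and < 74 → C-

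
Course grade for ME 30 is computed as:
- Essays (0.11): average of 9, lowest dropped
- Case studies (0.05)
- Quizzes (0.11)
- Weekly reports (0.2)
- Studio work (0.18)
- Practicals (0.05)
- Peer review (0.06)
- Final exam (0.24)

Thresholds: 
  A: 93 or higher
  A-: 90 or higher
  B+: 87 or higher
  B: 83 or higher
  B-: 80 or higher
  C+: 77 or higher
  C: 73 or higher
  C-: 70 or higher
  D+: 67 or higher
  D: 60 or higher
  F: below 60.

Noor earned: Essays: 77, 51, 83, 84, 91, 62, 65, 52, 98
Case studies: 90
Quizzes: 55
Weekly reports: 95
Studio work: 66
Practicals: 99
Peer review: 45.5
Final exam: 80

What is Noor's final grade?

Essays: drop 51 → average of remaining 8 = 612/8 = 76.5
Weighted total:
  Essays 76.5 × 0.11 = 8.415
  Case studies 90 × 0.05 = 4.5
  Quizzes 55 × 0.11 = 6.05
  Weekly reports 95 × 0.2 = 19
  Studio work 66 × 0.18 = 11.88
  Practicals 99 × 0.05 = 4.95
  Peer review 45.5 × 0.06 = 2.73
  Final exam 80 × 0.24 = 19.2
Sum = 76.725
76.725 is ≥ 73 and < 77 → C

C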